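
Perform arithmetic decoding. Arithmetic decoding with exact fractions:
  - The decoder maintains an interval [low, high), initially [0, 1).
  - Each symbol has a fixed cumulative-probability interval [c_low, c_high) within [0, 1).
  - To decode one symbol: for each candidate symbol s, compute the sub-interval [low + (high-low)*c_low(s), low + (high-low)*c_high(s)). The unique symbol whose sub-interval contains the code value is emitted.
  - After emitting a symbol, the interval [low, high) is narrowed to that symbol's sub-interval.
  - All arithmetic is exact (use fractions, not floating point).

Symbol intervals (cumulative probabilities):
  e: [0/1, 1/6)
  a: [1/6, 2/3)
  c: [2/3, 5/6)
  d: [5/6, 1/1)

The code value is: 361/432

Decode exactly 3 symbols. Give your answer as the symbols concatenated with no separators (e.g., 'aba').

Step 1: interval [0/1, 1/1), width = 1/1 - 0/1 = 1/1
  'e': [0/1 + 1/1*0/1, 0/1 + 1/1*1/6) = [0/1, 1/6)
  'a': [0/1 + 1/1*1/6, 0/1 + 1/1*2/3) = [1/6, 2/3)
  'c': [0/1 + 1/1*2/3, 0/1 + 1/1*5/6) = [2/3, 5/6)
  'd': [0/1 + 1/1*5/6, 0/1 + 1/1*1/1) = [5/6, 1/1) <- contains code 361/432
  emit 'd', narrow to [5/6, 1/1)
Step 2: interval [5/6, 1/1), width = 1/1 - 5/6 = 1/6
  'e': [5/6 + 1/6*0/1, 5/6 + 1/6*1/6) = [5/6, 31/36) <- contains code 361/432
  'a': [5/6 + 1/6*1/6, 5/6 + 1/6*2/3) = [31/36, 17/18)
  'c': [5/6 + 1/6*2/3, 5/6 + 1/6*5/6) = [17/18, 35/36)
  'd': [5/6 + 1/6*5/6, 5/6 + 1/6*1/1) = [35/36, 1/1)
  emit 'e', narrow to [5/6, 31/36)
Step 3: interval [5/6, 31/36), width = 31/36 - 5/6 = 1/36
  'e': [5/6 + 1/36*0/1, 5/6 + 1/36*1/6) = [5/6, 181/216) <- contains code 361/432
  'a': [5/6 + 1/36*1/6, 5/6 + 1/36*2/3) = [181/216, 23/27)
  'c': [5/6 + 1/36*2/3, 5/6 + 1/36*5/6) = [23/27, 185/216)
  'd': [5/6 + 1/36*5/6, 5/6 + 1/36*1/1) = [185/216, 31/36)
  emit 'e', narrow to [5/6, 181/216)

Answer: dee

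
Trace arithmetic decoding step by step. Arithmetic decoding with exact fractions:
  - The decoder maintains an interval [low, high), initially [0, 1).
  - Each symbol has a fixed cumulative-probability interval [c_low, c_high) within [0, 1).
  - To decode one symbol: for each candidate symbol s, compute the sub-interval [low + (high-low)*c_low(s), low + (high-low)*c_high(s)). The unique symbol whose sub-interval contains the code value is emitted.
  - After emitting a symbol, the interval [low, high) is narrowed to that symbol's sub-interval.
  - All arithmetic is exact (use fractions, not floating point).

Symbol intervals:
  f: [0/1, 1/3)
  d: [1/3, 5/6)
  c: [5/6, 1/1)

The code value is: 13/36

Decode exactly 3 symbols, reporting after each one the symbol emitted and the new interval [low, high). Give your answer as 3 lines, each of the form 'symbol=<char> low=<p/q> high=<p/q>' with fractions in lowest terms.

Answer: symbol=d low=1/3 high=5/6
symbol=f low=1/3 high=1/2
symbol=f low=1/3 high=7/18

Derivation:
Step 1: interval [0/1, 1/1), width = 1/1 - 0/1 = 1/1
  'f': [0/1 + 1/1*0/1, 0/1 + 1/1*1/3) = [0/1, 1/3)
  'd': [0/1 + 1/1*1/3, 0/1 + 1/1*5/6) = [1/3, 5/6) <- contains code 13/36
  'c': [0/1 + 1/1*5/6, 0/1 + 1/1*1/1) = [5/6, 1/1)
  emit 'd', narrow to [1/3, 5/6)
Step 2: interval [1/3, 5/6), width = 5/6 - 1/3 = 1/2
  'f': [1/3 + 1/2*0/1, 1/3 + 1/2*1/3) = [1/3, 1/2) <- contains code 13/36
  'd': [1/3 + 1/2*1/3, 1/3 + 1/2*5/6) = [1/2, 3/4)
  'c': [1/3 + 1/2*5/6, 1/3 + 1/2*1/1) = [3/4, 5/6)
  emit 'f', narrow to [1/3, 1/2)
Step 3: interval [1/3, 1/2), width = 1/2 - 1/3 = 1/6
  'f': [1/3 + 1/6*0/1, 1/3 + 1/6*1/3) = [1/3, 7/18) <- contains code 13/36
  'd': [1/3 + 1/6*1/3, 1/3 + 1/6*5/6) = [7/18, 17/36)
  'c': [1/3 + 1/6*5/6, 1/3 + 1/6*1/1) = [17/36, 1/2)
  emit 'f', narrow to [1/3, 7/18)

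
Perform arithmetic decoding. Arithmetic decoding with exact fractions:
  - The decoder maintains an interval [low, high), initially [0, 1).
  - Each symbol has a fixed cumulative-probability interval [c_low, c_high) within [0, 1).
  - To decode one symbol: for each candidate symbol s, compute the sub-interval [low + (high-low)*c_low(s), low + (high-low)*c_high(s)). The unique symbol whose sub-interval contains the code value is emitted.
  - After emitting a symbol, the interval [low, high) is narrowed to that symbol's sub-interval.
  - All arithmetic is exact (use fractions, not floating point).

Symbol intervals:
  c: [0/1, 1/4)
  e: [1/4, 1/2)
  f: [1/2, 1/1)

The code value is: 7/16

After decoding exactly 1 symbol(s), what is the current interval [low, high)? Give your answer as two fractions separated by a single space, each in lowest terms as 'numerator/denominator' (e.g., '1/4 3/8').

Answer: 1/4 1/2

Derivation:
Step 1: interval [0/1, 1/1), width = 1/1 - 0/1 = 1/1
  'c': [0/1 + 1/1*0/1, 0/1 + 1/1*1/4) = [0/1, 1/4)
  'e': [0/1 + 1/1*1/4, 0/1 + 1/1*1/2) = [1/4, 1/2) <- contains code 7/16
  'f': [0/1 + 1/1*1/2, 0/1 + 1/1*1/1) = [1/2, 1/1)
  emit 'e', narrow to [1/4, 1/2)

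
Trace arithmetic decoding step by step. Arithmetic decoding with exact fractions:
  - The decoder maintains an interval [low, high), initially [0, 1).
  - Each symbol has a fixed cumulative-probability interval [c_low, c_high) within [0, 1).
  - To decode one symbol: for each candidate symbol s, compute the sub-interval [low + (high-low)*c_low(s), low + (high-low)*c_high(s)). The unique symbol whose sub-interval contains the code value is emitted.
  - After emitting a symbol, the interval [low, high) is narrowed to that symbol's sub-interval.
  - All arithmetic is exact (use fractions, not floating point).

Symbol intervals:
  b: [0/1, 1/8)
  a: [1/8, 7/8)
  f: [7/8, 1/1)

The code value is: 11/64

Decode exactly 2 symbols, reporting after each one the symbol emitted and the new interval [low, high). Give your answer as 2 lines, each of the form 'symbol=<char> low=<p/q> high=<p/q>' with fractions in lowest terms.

Step 1: interval [0/1, 1/1), width = 1/1 - 0/1 = 1/1
  'b': [0/1 + 1/1*0/1, 0/1 + 1/1*1/8) = [0/1, 1/8)
  'a': [0/1 + 1/1*1/8, 0/1 + 1/1*7/8) = [1/8, 7/8) <- contains code 11/64
  'f': [0/1 + 1/1*7/8, 0/1 + 1/1*1/1) = [7/8, 1/1)
  emit 'a', narrow to [1/8, 7/8)
Step 2: interval [1/8, 7/8), width = 7/8 - 1/8 = 3/4
  'b': [1/8 + 3/4*0/1, 1/8 + 3/4*1/8) = [1/8, 7/32) <- contains code 11/64
  'a': [1/8 + 3/4*1/8, 1/8 + 3/4*7/8) = [7/32, 25/32)
  'f': [1/8 + 3/4*7/8, 1/8 + 3/4*1/1) = [25/32, 7/8)
  emit 'b', narrow to [1/8, 7/32)

Answer: symbol=a low=1/8 high=7/8
symbol=b low=1/8 high=7/32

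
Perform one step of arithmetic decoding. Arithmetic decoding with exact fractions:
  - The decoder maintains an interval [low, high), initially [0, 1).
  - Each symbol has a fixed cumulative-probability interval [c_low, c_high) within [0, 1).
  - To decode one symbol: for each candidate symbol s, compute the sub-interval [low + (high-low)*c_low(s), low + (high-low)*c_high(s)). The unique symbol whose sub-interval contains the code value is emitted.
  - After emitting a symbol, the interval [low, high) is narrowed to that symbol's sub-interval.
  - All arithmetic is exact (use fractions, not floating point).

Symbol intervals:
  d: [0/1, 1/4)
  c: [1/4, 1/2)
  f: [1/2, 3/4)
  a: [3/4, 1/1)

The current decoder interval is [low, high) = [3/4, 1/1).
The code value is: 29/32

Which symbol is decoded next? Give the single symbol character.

Interval width = high − low = 1/1 − 3/4 = 1/4
Scaled code = (code − low) / width = (29/32 − 3/4) / 1/4 = 5/8
  d: [0/1, 1/4) 
  c: [1/4, 1/2) 
  f: [1/2, 3/4) ← scaled code falls here ✓
  a: [3/4, 1/1) 

Answer: f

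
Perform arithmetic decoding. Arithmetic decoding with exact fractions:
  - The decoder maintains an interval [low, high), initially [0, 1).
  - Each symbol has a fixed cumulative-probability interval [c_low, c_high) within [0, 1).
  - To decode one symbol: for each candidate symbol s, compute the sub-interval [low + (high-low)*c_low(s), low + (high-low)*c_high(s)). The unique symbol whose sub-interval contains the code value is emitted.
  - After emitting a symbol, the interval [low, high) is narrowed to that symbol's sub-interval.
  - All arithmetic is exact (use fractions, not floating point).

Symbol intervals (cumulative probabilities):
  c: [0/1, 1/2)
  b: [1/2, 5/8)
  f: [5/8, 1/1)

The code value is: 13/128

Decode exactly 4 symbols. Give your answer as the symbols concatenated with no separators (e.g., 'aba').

Answer: cccf

Derivation:
Step 1: interval [0/1, 1/1), width = 1/1 - 0/1 = 1/1
  'c': [0/1 + 1/1*0/1, 0/1 + 1/1*1/2) = [0/1, 1/2) <- contains code 13/128
  'b': [0/1 + 1/1*1/2, 0/1 + 1/1*5/8) = [1/2, 5/8)
  'f': [0/1 + 1/1*5/8, 0/1 + 1/1*1/1) = [5/8, 1/1)
  emit 'c', narrow to [0/1, 1/2)
Step 2: interval [0/1, 1/2), width = 1/2 - 0/1 = 1/2
  'c': [0/1 + 1/2*0/1, 0/1 + 1/2*1/2) = [0/1, 1/4) <- contains code 13/128
  'b': [0/1 + 1/2*1/2, 0/1 + 1/2*5/8) = [1/4, 5/16)
  'f': [0/1 + 1/2*5/8, 0/1 + 1/2*1/1) = [5/16, 1/2)
  emit 'c', narrow to [0/1, 1/4)
Step 3: interval [0/1, 1/4), width = 1/4 - 0/1 = 1/4
  'c': [0/1 + 1/4*0/1, 0/1 + 1/4*1/2) = [0/1, 1/8) <- contains code 13/128
  'b': [0/1 + 1/4*1/2, 0/1 + 1/4*5/8) = [1/8, 5/32)
  'f': [0/1 + 1/4*5/8, 0/1 + 1/4*1/1) = [5/32, 1/4)
  emit 'c', narrow to [0/1, 1/8)
Step 4: interval [0/1, 1/8), width = 1/8 - 0/1 = 1/8
  'c': [0/1 + 1/8*0/1, 0/1 + 1/8*1/2) = [0/1, 1/16)
  'b': [0/1 + 1/8*1/2, 0/1 + 1/8*5/8) = [1/16, 5/64)
  'f': [0/1 + 1/8*5/8, 0/1 + 1/8*1/1) = [5/64, 1/8) <- contains code 13/128
  emit 'f', narrow to [5/64, 1/8)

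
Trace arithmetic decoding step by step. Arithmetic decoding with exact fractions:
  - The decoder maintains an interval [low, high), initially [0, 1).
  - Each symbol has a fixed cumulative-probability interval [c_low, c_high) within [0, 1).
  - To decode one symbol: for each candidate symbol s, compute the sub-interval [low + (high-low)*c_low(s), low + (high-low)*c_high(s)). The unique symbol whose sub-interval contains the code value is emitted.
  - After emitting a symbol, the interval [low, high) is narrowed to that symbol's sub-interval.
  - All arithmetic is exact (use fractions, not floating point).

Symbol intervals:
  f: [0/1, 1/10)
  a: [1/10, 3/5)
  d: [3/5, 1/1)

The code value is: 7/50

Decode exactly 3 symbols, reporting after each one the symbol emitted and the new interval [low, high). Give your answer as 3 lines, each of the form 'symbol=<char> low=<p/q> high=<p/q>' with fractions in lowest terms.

Step 1: interval [0/1, 1/1), width = 1/1 - 0/1 = 1/1
  'f': [0/1 + 1/1*0/1, 0/1 + 1/1*1/10) = [0/1, 1/10)
  'a': [0/1 + 1/1*1/10, 0/1 + 1/1*3/5) = [1/10, 3/5) <- contains code 7/50
  'd': [0/1 + 1/1*3/5, 0/1 + 1/1*1/1) = [3/5, 1/1)
  emit 'a', narrow to [1/10, 3/5)
Step 2: interval [1/10, 3/5), width = 3/5 - 1/10 = 1/2
  'f': [1/10 + 1/2*0/1, 1/10 + 1/2*1/10) = [1/10, 3/20) <- contains code 7/50
  'a': [1/10 + 1/2*1/10, 1/10 + 1/2*3/5) = [3/20, 2/5)
  'd': [1/10 + 1/2*3/5, 1/10 + 1/2*1/1) = [2/5, 3/5)
  emit 'f', narrow to [1/10, 3/20)
Step 3: interval [1/10, 3/20), width = 3/20 - 1/10 = 1/20
  'f': [1/10 + 1/20*0/1, 1/10 + 1/20*1/10) = [1/10, 21/200)
  'a': [1/10 + 1/20*1/10, 1/10 + 1/20*3/5) = [21/200, 13/100)
  'd': [1/10 + 1/20*3/5, 1/10 + 1/20*1/1) = [13/100, 3/20) <- contains code 7/50
  emit 'd', narrow to [13/100, 3/20)

Answer: symbol=a low=1/10 high=3/5
symbol=f low=1/10 high=3/20
symbol=d low=13/100 high=3/20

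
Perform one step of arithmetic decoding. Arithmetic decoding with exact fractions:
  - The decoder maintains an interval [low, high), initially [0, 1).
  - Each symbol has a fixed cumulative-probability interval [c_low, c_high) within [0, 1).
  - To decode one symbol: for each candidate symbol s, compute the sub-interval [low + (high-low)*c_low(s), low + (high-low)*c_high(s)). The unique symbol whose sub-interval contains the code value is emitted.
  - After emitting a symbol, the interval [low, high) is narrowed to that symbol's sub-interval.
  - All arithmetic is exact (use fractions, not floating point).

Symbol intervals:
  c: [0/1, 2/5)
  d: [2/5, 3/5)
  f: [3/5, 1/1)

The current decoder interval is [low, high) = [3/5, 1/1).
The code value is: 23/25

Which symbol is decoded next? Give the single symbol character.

Answer: f

Derivation:
Interval width = high − low = 1/1 − 3/5 = 2/5
Scaled code = (code − low) / width = (23/25 − 3/5) / 2/5 = 4/5
  c: [0/1, 2/5) 
  d: [2/5, 3/5) 
  f: [3/5, 1/1) ← scaled code falls here ✓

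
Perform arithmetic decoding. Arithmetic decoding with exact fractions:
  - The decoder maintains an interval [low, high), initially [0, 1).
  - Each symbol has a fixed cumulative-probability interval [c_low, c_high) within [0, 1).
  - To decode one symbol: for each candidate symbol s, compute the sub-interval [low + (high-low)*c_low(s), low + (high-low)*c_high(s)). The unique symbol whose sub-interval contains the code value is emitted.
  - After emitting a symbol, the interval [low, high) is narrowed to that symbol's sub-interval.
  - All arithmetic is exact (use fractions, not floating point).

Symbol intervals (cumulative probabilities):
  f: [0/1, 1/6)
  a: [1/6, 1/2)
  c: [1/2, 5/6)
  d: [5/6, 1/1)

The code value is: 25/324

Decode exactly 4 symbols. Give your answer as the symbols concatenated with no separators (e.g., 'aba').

Answer: fada

Derivation:
Step 1: interval [0/1, 1/1), width = 1/1 - 0/1 = 1/1
  'f': [0/1 + 1/1*0/1, 0/1 + 1/1*1/6) = [0/1, 1/6) <- contains code 25/324
  'a': [0/1 + 1/1*1/6, 0/1 + 1/1*1/2) = [1/6, 1/2)
  'c': [0/1 + 1/1*1/2, 0/1 + 1/1*5/6) = [1/2, 5/6)
  'd': [0/1 + 1/1*5/6, 0/1 + 1/1*1/1) = [5/6, 1/1)
  emit 'f', narrow to [0/1, 1/6)
Step 2: interval [0/1, 1/6), width = 1/6 - 0/1 = 1/6
  'f': [0/1 + 1/6*0/1, 0/1 + 1/6*1/6) = [0/1, 1/36)
  'a': [0/1 + 1/6*1/6, 0/1 + 1/6*1/2) = [1/36, 1/12) <- contains code 25/324
  'c': [0/1 + 1/6*1/2, 0/1 + 1/6*5/6) = [1/12, 5/36)
  'd': [0/1 + 1/6*5/6, 0/1 + 1/6*1/1) = [5/36, 1/6)
  emit 'a', narrow to [1/36, 1/12)
Step 3: interval [1/36, 1/12), width = 1/12 - 1/36 = 1/18
  'f': [1/36 + 1/18*0/1, 1/36 + 1/18*1/6) = [1/36, 1/27)
  'a': [1/36 + 1/18*1/6, 1/36 + 1/18*1/2) = [1/27, 1/18)
  'c': [1/36 + 1/18*1/2, 1/36 + 1/18*5/6) = [1/18, 2/27)
  'd': [1/36 + 1/18*5/6, 1/36 + 1/18*1/1) = [2/27, 1/12) <- contains code 25/324
  emit 'd', narrow to [2/27, 1/12)
Step 4: interval [2/27, 1/12), width = 1/12 - 2/27 = 1/108
  'f': [2/27 + 1/108*0/1, 2/27 + 1/108*1/6) = [2/27, 49/648)
  'a': [2/27 + 1/108*1/6, 2/27 + 1/108*1/2) = [49/648, 17/216) <- contains code 25/324
  'c': [2/27 + 1/108*1/2, 2/27 + 1/108*5/6) = [17/216, 53/648)
  'd': [2/27 + 1/108*5/6, 2/27 + 1/108*1/1) = [53/648, 1/12)
  emit 'a', narrow to [49/648, 17/216)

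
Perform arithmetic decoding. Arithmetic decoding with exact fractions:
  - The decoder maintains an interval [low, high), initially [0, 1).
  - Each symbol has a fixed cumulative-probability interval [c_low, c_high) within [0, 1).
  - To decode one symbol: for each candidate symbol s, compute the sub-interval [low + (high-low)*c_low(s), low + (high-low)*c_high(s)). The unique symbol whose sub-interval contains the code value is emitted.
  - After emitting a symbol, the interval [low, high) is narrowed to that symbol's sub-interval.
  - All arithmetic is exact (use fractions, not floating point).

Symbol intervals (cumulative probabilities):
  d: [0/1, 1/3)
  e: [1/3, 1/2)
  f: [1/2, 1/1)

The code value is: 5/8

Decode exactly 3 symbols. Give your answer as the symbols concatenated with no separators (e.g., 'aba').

Step 1: interval [0/1, 1/1), width = 1/1 - 0/1 = 1/1
  'd': [0/1 + 1/1*0/1, 0/1 + 1/1*1/3) = [0/1, 1/3)
  'e': [0/1 + 1/1*1/3, 0/1 + 1/1*1/2) = [1/3, 1/2)
  'f': [0/1 + 1/1*1/2, 0/1 + 1/1*1/1) = [1/2, 1/1) <- contains code 5/8
  emit 'f', narrow to [1/2, 1/1)
Step 2: interval [1/2, 1/1), width = 1/1 - 1/2 = 1/2
  'd': [1/2 + 1/2*0/1, 1/2 + 1/2*1/3) = [1/2, 2/3) <- contains code 5/8
  'e': [1/2 + 1/2*1/3, 1/2 + 1/2*1/2) = [2/3, 3/4)
  'f': [1/2 + 1/2*1/2, 1/2 + 1/2*1/1) = [3/4, 1/1)
  emit 'd', narrow to [1/2, 2/3)
Step 3: interval [1/2, 2/3), width = 2/3 - 1/2 = 1/6
  'd': [1/2 + 1/6*0/1, 1/2 + 1/6*1/3) = [1/2, 5/9)
  'e': [1/2 + 1/6*1/3, 1/2 + 1/6*1/2) = [5/9, 7/12)
  'f': [1/2 + 1/6*1/2, 1/2 + 1/6*1/1) = [7/12, 2/3) <- contains code 5/8
  emit 'f', narrow to [7/12, 2/3)

Answer: fdf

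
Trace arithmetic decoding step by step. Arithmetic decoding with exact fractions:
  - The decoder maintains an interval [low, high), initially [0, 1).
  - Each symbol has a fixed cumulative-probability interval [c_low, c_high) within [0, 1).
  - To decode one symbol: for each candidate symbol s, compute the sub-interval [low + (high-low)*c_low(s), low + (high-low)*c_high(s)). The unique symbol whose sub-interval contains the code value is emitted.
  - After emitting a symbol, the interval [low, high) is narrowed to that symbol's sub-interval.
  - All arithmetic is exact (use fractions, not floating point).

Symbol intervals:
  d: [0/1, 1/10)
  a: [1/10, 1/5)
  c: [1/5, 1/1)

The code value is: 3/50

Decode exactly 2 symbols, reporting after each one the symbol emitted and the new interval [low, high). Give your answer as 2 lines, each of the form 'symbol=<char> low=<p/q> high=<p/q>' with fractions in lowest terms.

Answer: symbol=d low=0/1 high=1/10
symbol=c low=1/50 high=1/10

Derivation:
Step 1: interval [0/1, 1/1), width = 1/1 - 0/1 = 1/1
  'd': [0/1 + 1/1*0/1, 0/1 + 1/1*1/10) = [0/1, 1/10) <- contains code 3/50
  'a': [0/1 + 1/1*1/10, 0/1 + 1/1*1/5) = [1/10, 1/5)
  'c': [0/1 + 1/1*1/5, 0/1 + 1/1*1/1) = [1/5, 1/1)
  emit 'd', narrow to [0/1, 1/10)
Step 2: interval [0/1, 1/10), width = 1/10 - 0/1 = 1/10
  'd': [0/1 + 1/10*0/1, 0/1 + 1/10*1/10) = [0/1, 1/100)
  'a': [0/1 + 1/10*1/10, 0/1 + 1/10*1/5) = [1/100, 1/50)
  'c': [0/1 + 1/10*1/5, 0/1 + 1/10*1/1) = [1/50, 1/10) <- contains code 3/50
  emit 'c', narrow to [1/50, 1/10)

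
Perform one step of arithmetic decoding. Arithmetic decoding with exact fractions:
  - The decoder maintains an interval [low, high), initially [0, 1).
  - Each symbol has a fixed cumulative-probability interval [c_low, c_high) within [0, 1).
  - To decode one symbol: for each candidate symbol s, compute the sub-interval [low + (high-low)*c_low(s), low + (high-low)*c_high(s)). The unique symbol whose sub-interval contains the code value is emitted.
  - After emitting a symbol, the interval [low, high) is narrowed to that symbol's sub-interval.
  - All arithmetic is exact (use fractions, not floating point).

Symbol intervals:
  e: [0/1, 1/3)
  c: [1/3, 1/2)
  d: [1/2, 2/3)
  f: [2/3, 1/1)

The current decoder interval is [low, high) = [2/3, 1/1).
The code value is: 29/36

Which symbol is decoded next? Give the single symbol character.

Interval width = high − low = 1/1 − 2/3 = 1/3
Scaled code = (code − low) / width = (29/36 − 2/3) / 1/3 = 5/12
  e: [0/1, 1/3) 
  c: [1/3, 1/2) ← scaled code falls here ✓
  d: [1/2, 2/3) 
  f: [2/3, 1/1) 

Answer: c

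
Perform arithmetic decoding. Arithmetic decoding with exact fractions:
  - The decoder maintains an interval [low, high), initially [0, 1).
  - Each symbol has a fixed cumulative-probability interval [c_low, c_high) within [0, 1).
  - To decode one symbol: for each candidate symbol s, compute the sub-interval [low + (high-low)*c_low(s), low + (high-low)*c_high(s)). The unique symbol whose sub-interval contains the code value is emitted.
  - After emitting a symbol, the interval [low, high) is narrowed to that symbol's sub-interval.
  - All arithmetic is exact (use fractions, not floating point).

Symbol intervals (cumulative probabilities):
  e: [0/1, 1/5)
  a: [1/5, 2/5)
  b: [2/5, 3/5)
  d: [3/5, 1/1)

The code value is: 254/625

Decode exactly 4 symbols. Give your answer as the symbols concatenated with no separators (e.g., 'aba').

Answer: beed

Derivation:
Step 1: interval [0/1, 1/1), width = 1/1 - 0/1 = 1/1
  'e': [0/1 + 1/1*0/1, 0/1 + 1/1*1/5) = [0/1, 1/5)
  'a': [0/1 + 1/1*1/5, 0/1 + 1/1*2/5) = [1/5, 2/5)
  'b': [0/1 + 1/1*2/5, 0/1 + 1/1*3/5) = [2/5, 3/5) <- contains code 254/625
  'd': [0/1 + 1/1*3/5, 0/1 + 1/1*1/1) = [3/5, 1/1)
  emit 'b', narrow to [2/5, 3/5)
Step 2: interval [2/5, 3/5), width = 3/5 - 2/5 = 1/5
  'e': [2/5 + 1/5*0/1, 2/5 + 1/5*1/5) = [2/5, 11/25) <- contains code 254/625
  'a': [2/5 + 1/5*1/5, 2/5 + 1/5*2/5) = [11/25, 12/25)
  'b': [2/5 + 1/5*2/5, 2/5 + 1/5*3/5) = [12/25, 13/25)
  'd': [2/5 + 1/5*3/5, 2/5 + 1/5*1/1) = [13/25, 3/5)
  emit 'e', narrow to [2/5, 11/25)
Step 3: interval [2/5, 11/25), width = 11/25 - 2/5 = 1/25
  'e': [2/5 + 1/25*0/1, 2/5 + 1/25*1/5) = [2/5, 51/125) <- contains code 254/625
  'a': [2/5 + 1/25*1/5, 2/5 + 1/25*2/5) = [51/125, 52/125)
  'b': [2/5 + 1/25*2/5, 2/5 + 1/25*3/5) = [52/125, 53/125)
  'd': [2/5 + 1/25*3/5, 2/5 + 1/25*1/1) = [53/125, 11/25)
  emit 'e', narrow to [2/5, 51/125)
Step 4: interval [2/5, 51/125), width = 51/125 - 2/5 = 1/125
  'e': [2/5 + 1/125*0/1, 2/5 + 1/125*1/5) = [2/5, 251/625)
  'a': [2/5 + 1/125*1/5, 2/5 + 1/125*2/5) = [251/625, 252/625)
  'b': [2/5 + 1/125*2/5, 2/5 + 1/125*3/5) = [252/625, 253/625)
  'd': [2/5 + 1/125*3/5, 2/5 + 1/125*1/1) = [253/625, 51/125) <- contains code 254/625
  emit 'd', narrow to [253/625, 51/125)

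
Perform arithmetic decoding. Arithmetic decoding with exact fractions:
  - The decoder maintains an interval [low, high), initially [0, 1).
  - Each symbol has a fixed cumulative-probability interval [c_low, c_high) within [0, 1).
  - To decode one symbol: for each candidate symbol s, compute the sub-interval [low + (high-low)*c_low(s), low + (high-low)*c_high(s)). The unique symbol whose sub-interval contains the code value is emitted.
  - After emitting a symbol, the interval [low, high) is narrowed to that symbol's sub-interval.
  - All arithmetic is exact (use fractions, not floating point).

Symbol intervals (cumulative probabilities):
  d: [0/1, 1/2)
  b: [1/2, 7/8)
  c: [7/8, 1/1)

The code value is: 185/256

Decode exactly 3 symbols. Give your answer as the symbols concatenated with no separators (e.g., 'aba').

Answer: bbd

Derivation:
Step 1: interval [0/1, 1/1), width = 1/1 - 0/1 = 1/1
  'd': [0/1 + 1/1*0/1, 0/1 + 1/1*1/2) = [0/1, 1/2)
  'b': [0/1 + 1/1*1/2, 0/1 + 1/1*7/8) = [1/2, 7/8) <- contains code 185/256
  'c': [0/1 + 1/1*7/8, 0/1 + 1/1*1/1) = [7/8, 1/1)
  emit 'b', narrow to [1/2, 7/8)
Step 2: interval [1/2, 7/8), width = 7/8 - 1/2 = 3/8
  'd': [1/2 + 3/8*0/1, 1/2 + 3/8*1/2) = [1/2, 11/16)
  'b': [1/2 + 3/8*1/2, 1/2 + 3/8*7/8) = [11/16, 53/64) <- contains code 185/256
  'c': [1/2 + 3/8*7/8, 1/2 + 3/8*1/1) = [53/64, 7/8)
  emit 'b', narrow to [11/16, 53/64)
Step 3: interval [11/16, 53/64), width = 53/64 - 11/16 = 9/64
  'd': [11/16 + 9/64*0/1, 11/16 + 9/64*1/2) = [11/16, 97/128) <- contains code 185/256
  'b': [11/16 + 9/64*1/2, 11/16 + 9/64*7/8) = [97/128, 415/512)
  'c': [11/16 + 9/64*7/8, 11/16 + 9/64*1/1) = [415/512, 53/64)
  emit 'd', narrow to [11/16, 97/128)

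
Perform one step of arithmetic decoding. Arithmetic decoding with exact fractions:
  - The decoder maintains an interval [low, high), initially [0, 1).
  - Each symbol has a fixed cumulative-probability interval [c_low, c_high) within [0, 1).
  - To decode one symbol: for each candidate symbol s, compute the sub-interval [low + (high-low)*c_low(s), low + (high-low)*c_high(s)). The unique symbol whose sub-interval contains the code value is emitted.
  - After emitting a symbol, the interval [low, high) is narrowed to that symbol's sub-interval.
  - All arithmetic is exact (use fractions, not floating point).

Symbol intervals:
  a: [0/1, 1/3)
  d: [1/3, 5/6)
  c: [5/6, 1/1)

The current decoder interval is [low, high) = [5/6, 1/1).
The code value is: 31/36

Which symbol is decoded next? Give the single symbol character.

Interval width = high − low = 1/1 − 5/6 = 1/6
Scaled code = (code − low) / width = (31/36 − 5/6) / 1/6 = 1/6
  a: [0/1, 1/3) ← scaled code falls here ✓
  d: [1/3, 5/6) 
  c: [5/6, 1/1) 

Answer: a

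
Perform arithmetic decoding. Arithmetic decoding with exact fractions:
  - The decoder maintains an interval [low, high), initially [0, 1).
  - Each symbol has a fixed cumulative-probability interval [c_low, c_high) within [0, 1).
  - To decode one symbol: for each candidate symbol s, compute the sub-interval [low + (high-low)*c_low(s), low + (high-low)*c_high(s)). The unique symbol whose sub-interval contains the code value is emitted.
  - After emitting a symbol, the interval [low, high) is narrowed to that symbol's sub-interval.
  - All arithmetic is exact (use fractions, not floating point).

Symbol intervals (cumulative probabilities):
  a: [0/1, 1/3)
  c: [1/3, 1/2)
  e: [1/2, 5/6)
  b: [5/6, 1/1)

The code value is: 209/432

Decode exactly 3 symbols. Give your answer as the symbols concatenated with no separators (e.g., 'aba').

Answer: cbc

Derivation:
Step 1: interval [0/1, 1/1), width = 1/1 - 0/1 = 1/1
  'a': [0/1 + 1/1*0/1, 0/1 + 1/1*1/3) = [0/1, 1/3)
  'c': [0/1 + 1/1*1/3, 0/1 + 1/1*1/2) = [1/3, 1/2) <- contains code 209/432
  'e': [0/1 + 1/1*1/2, 0/1 + 1/1*5/6) = [1/2, 5/6)
  'b': [0/1 + 1/1*5/6, 0/1 + 1/1*1/1) = [5/6, 1/1)
  emit 'c', narrow to [1/3, 1/2)
Step 2: interval [1/3, 1/2), width = 1/2 - 1/3 = 1/6
  'a': [1/3 + 1/6*0/1, 1/3 + 1/6*1/3) = [1/3, 7/18)
  'c': [1/3 + 1/6*1/3, 1/3 + 1/6*1/2) = [7/18, 5/12)
  'e': [1/3 + 1/6*1/2, 1/3 + 1/6*5/6) = [5/12, 17/36)
  'b': [1/3 + 1/6*5/6, 1/3 + 1/6*1/1) = [17/36, 1/2) <- contains code 209/432
  emit 'b', narrow to [17/36, 1/2)
Step 3: interval [17/36, 1/2), width = 1/2 - 17/36 = 1/36
  'a': [17/36 + 1/36*0/1, 17/36 + 1/36*1/3) = [17/36, 13/27)
  'c': [17/36 + 1/36*1/3, 17/36 + 1/36*1/2) = [13/27, 35/72) <- contains code 209/432
  'e': [17/36 + 1/36*1/2, 17/36 + 1/36*5/6) = [35/72, 107/216)
  'b': [17/36 + 1/36*5/6, 17/36 + 1/36*1/1) = [107/216, 1/2)
  emit 'c', narrow to [13/27, 35/72)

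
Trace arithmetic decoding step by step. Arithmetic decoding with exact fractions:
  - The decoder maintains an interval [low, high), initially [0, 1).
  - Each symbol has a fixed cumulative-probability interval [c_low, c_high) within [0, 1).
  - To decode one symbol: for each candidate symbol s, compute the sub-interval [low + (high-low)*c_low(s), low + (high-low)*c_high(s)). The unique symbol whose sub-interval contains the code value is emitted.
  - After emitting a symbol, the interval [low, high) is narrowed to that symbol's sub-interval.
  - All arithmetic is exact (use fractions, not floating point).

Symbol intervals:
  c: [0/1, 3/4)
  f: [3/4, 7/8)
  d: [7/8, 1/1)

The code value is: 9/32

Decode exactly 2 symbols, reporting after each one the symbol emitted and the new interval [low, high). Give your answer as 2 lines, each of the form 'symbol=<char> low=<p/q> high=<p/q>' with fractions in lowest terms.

Answer: symbol=c low=0/1 high=3/4
symbol=c low=0/1 high=9/16

Derivation:
Step 1: interval [0/1, 1/1), width = 1/1 - 0/1 = 1/1
  'c': [0/1 + 1/1*0/1, 0/1 + 1/1*3/4) = [0/1, 3/4) <- contains code 9/32
  'f': [0/1 + 1/1*3/4, 0/1 + 1/1*7/8) = [3/4, 7/8)
  'd': [0/1 + 1/1*7/8, 0/1 + 1/1*1/1) = [7/8, 1/1)
  emit 'c', narrow to [0/1, 3/4)
Step 2: interval [0/1, 3/4), width = 3/4 - 0/1 = 3/4
  'c': [0/1 + 3/4*0/1, 0/1 + 3/4*3/4) = [0/1, 9/16) <- contains code 9/32
  'f': [0/1 + 3/4*3/4, 0/1 + 3/4*7/8) = [9/16, 21/32)
  'd': [0/1 + 3/4*7/8, 0/1 + 3/4*1/1) = [21/32, 3/4)
  emit 'c', narrow to [0/1, 9/16)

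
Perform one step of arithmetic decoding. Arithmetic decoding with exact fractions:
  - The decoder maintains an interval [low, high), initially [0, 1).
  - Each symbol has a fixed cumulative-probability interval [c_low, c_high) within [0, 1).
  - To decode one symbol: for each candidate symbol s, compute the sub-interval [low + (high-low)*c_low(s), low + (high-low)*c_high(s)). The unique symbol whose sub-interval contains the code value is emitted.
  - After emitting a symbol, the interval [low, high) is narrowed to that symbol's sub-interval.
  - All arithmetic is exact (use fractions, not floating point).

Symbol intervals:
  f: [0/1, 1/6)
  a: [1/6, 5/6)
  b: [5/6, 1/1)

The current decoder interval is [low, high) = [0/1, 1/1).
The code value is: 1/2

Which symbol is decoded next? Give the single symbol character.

Answer: a

Derivation:
Interval width = high − low = 1/1 − 0/1 = 1/1
Scaled code = (code − low) / width = (1/2 − 0/1) / 1/1 = 1/2
  f: [0/1, 1/6) 
  a: [1/6, 5/6) ← scaled code falls here ✓
  b: [5/6, 1/1) 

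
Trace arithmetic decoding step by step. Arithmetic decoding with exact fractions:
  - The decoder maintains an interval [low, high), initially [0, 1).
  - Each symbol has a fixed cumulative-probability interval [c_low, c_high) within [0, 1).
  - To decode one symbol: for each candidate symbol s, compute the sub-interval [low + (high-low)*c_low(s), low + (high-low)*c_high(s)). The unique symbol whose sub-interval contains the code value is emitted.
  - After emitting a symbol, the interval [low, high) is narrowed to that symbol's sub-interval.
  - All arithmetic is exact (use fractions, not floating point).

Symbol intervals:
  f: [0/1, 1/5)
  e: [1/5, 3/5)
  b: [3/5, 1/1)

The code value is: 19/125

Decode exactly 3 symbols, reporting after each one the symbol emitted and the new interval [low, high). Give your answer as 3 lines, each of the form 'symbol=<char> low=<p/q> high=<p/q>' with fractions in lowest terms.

Answer: symbol=f low=0/1 high=1/5
symbol=b low=3/25 high=1/5
symbol=e low=17/125 high=21/125

Derivation:
Step 1: interval [0/1, 1/1), width = 1/1 - 0/1 = 1/1
  'f': [0/1 + 1/1*0/1, 0/1 + 1/1*1/5) = [0/1, 1/5) <- contains code 19/125
  'e': [0/1 + 1/1*1/5, 0/1 + 1/1*3/5) = [1/5, 3/5)
  'b': [0/1 + 1/1*3/5, 0/1 + 1/1*1/1) = [3/5, 1/1)
  emit 'f', narrow to [0/1, 1/5)
Step 2: interval [0/1, 1/5), width = 1/5 - 0/1 = 1/5
  'f': [0/1 + 1/5*0/1, 0/1 + 1/5*1/5) = [0/1, 1/25)
  'e': [0/1 + 1/5*1/5, 0/1 + 1/5*3/5) = [1/25, 3/25)
  'b': [0/1 + 1/5*3/5, 0/1 + 1/5*1/1) = [3/25, 1/5) <- contains code 19/125
  emit 'b', narrow to [3/25, 1/5)
Step 3: interval [3/25, 1/5), width = 1/5 - 3/25 = 2/25
  'f': [3/25 + 2/25*0/1, 3/25 + 2/25*1/5) = [3/25, 17/125)
  'e': [3/25 + 2/25*1/5, 3/25 + 2/25*3/5) = [17/125, 21/125) <- contains code 19/125
  'b': [3/25 + 2/25*3/5, 3/25 + 2/25*1/1) = [21/125, 1/5)
  emit 'e', narrow to [17/125, 21/125)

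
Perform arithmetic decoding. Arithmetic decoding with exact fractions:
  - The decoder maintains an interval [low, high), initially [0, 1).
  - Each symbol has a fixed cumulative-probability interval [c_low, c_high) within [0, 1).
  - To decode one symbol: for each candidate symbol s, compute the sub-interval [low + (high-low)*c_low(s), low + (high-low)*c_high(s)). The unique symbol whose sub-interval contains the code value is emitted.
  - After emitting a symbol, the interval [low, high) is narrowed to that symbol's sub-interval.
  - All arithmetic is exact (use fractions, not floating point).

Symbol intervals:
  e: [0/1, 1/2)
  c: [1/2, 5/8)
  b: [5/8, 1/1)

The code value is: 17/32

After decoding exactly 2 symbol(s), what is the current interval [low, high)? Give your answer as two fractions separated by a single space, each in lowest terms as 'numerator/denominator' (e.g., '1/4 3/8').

Answer: 1/2 9/16

Derivation:
Step 1: interval [0/1, 1/1), width = 1/1 - 0/1 = 1/1
  'e': [0/1 + 1/1*0/1, 0/1 + 1/1*1/2) = [0/1, 1/2)
  'c': [0/1 + 1/1*1/2, 0/1 + 1/1*5/8) = [1/2, 5/8) <- contains code 17/32
  'b': [0/1 + 1/1*5/8, 0/1 + 1/1*1/1) = [5/8, 1/1)
  emit 'c', narrow to [1/2, 5/8)
Step 2: interval [1/2, 5/8), width = 5/8 - 1/2 = 1/8
  'e': [1/2 + 1/8*0/1, 1/2 + 1/8*1/2) = [1/2, 9/16) <- contains code 17/32
  'c': [1/2 + 1/8*1/2, 1/2 + 1/8*5/8) = [9/16, 37/64)
  'b': [1/2 + 1/8*5/8, 1/2 + 1/8*1/1) = [37/64, 5/8)
  emit 'e', narrow to [1/2, 9/16)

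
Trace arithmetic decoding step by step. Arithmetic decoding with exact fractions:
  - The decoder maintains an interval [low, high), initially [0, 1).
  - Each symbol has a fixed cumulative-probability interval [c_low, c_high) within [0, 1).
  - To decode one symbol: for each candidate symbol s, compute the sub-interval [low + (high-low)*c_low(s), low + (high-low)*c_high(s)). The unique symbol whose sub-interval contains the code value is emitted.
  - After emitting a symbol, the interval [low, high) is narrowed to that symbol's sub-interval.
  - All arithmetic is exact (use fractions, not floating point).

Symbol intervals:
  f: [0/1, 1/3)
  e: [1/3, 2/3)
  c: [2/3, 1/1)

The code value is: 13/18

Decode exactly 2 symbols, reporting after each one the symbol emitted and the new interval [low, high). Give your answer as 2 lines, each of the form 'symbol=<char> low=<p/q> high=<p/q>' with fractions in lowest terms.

Step 1: interval [0/1, 1/1), width = 1/1 - 0/1 = 1/1
  'f': [0/1 + 1/1*0/1, 0/1 + 1/1*1/3) = [0/1, 1/3)
  'e': [0/1 + 1/1*1/3, 0/1 + 1/1*2/3) = [1/3, 2/3)
  'c': [0/1 + 1/1*2/3, 0/1 + 1/1*1/1) = [2/3, 1/1) <- contains code 13/18
  emit 'c', narrow to [2/3, 1/1)
Step 2: interval [2/3, 1/1), width = 1/1 - 2/3 = 1/3
  'f': [2/3 + 1/3*0/1, 2/3 + 1/3*1/3) = [2/3, 7/9) <- contains code 13/18
  'e': [2/3 + 1/3*1/3, 2/3 + 1/3*2/3) = [7/9, 8/9)
  'c': [2/3 + 1/3*2/3, 2/3 + 1/3*1/1) = [8/9, 1/1)
  emit 'f', narrow to [2/3, 7/9)

Answer: symbol=c low=2/3 high=1/1
symbol=f low=2/3 high=7/9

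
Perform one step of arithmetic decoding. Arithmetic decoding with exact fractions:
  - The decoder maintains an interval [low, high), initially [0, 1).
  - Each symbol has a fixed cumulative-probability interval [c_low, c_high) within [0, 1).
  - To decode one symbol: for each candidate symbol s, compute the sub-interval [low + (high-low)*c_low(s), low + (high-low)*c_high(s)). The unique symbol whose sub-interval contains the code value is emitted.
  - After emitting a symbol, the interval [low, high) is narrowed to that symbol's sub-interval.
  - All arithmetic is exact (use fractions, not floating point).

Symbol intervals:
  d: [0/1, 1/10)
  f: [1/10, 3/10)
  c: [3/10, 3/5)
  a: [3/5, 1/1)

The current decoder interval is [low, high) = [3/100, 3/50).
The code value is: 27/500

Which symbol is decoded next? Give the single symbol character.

Answer: a

Derivation:
Interval width = high − low = 3/50 − 3/100 = 3/100
Scaled code = (code − low) / width = (27/500 − 3/100) / 3/100 = 4/5
  d: [0/1, 1/10) 
  f: [1/10, 3/10) 
  c: [3/10, 3/5) 
  a: [3/5, 1/1) ← scaled code falls here ✓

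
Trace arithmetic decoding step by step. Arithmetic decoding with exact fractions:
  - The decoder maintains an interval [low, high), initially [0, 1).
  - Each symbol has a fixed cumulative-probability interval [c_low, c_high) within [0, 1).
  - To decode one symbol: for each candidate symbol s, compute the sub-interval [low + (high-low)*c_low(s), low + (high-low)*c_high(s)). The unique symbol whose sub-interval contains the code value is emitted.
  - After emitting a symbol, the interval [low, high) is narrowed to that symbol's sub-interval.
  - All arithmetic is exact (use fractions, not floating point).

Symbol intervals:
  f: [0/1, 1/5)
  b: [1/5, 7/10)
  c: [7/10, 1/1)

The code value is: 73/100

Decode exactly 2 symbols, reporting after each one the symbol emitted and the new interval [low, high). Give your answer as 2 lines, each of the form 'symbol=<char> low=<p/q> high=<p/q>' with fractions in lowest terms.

Answer: symbol=c low=7/10 high=1/1
symbol=f low=7/10 high=19/25

Derivation:
Step 1: interval [0/1, 1/1), width = 1/1 - 0/1 = 1/1
  'f': [0/1 + 1/1*0/1, 0/1 + 1/1*1/5) = [0/1, 1/5)
  'b': [0/1 + 1/1*1/5, 0/1 + 1/1*7/10) = [1/5, 7/10)
  'c': [0/1 + 1/1*7/10, 0/1 + 1/1*1/1) = [7/10, 1/1) <- contains code 73/100
  emit 'c', narrow to [7/10, 1/1)
Step 2: interval [7/10, 1/1), width = 1/1 - 7/10 = 3/10
  'f': [7/10 + 3/10*0/1, 7/10 + 3/10*1/5) = [7/10, 19/25) <- contains code 73/100
  'b': [7/10 + 3/10*1/5, 7/10 + 3/10*7/10) = [19/25, 91/100)
  'c': [7/10 + 3/10*7/10, 7/10 + 3/10*1/1) = [91/100, 1/1)
  emit 'f', narrow to [7/10, 19/25)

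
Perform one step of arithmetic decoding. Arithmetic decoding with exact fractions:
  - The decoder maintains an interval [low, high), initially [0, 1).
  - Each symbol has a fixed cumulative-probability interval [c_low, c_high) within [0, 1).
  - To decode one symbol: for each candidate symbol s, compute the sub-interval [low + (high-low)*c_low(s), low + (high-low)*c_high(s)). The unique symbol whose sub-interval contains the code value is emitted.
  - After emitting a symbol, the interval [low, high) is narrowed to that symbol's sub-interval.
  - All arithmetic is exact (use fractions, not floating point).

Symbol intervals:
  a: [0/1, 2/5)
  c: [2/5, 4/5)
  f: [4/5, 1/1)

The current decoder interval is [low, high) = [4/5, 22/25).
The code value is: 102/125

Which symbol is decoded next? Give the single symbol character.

Answer: a

Derivation:
Interval width = high − low = 22/25 − 4/5 = 2/25
Scaled code = (code − low) / width = (102/125 − 4/5) / 2/25 = 1/5
  a: [0/1, 2/5) ← scaled code falls here ✓
  c: [2/5, 4/5) 
  f: [4/5, 1/1) 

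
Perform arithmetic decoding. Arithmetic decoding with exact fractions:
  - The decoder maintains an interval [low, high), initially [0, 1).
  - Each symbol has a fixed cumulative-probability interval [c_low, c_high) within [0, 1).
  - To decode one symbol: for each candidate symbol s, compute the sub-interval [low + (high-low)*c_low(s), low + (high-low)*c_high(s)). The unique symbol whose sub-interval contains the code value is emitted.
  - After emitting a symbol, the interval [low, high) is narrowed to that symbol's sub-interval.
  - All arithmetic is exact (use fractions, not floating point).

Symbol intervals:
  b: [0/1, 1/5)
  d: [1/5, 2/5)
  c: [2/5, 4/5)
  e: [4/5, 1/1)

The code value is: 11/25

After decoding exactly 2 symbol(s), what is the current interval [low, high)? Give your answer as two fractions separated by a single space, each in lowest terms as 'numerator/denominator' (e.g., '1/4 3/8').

Step 1: interval [0/1, 1/1), width = 1/1 - 0/1 = 1/1
  'b': [0/1 + 1/1*0/1, 0/1 + 1/1*1/5) = [0/1, 1/5)
  'd': [0/1 + 1/1*1/5, 0/1 + 1/1*2/5) = [1/5, 2/5)
  'c': [0/1 + 1/1*2/5, 0/1 + 1/1*4/5) = [2/5, 4/5) <- contains code 11/25
  'e': [0/1 + 1/1*4/5, 0/1 + 1/1*1/1) = [4/5, 1/1)
  emit 'c', narrow to [2/5, 4/5)
Step 2: interval [2/5, 4/5), width = 4/5 - 2/5 = 2/5
  'b': [2/5 + 2/5*0/1, 2/5 + 2/5*1/5) = [2/5, 12/25) <- contains code 11/25
  'd': [2/5 + 2/5*1/5, 2/5 + 2/5*2/5) = [12/25, 14/25)
  'c': [2/5 + 2/5*2/5, 2/5 + 2/5*4/5) = [14/25, 18/25)
  'e': [2/5 + 2/5*4/5, 2/5 + 2/5*1/1) = [18/25, 4/5)
  emit 'b', narrow to [2/5, 12/25)

Answer: 2/5 12/25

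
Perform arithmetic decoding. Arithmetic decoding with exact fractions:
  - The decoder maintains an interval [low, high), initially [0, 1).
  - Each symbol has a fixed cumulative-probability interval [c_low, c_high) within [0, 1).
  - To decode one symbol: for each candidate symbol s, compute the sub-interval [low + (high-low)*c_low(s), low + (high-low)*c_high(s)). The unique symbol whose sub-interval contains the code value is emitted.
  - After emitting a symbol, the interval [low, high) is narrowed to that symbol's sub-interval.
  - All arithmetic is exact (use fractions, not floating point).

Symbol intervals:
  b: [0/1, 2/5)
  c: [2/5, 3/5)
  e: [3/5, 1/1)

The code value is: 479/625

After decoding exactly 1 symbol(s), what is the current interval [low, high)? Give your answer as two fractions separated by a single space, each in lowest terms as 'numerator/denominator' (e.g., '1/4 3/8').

Step 1: interval [0/1, 1/1), width = 1/1 - 0/1 = 1/1
  'b': [0/1 + 1/1*0/1, 0/1 + 1/1*2/5) = [0/1, 2/5)
  'c': [0/1 + 1/1*2/5, 0/1 + 1/1*3/5) = [2/5, 3/5)
  'e': [0/1 + 1/1*3/5, 0/1 + 1/1*1/1) = [3/5, 1/1) <- contains code 479/625
  emit 'e', narrow to [3/5, 1/1)

Answer: 3/5 1/1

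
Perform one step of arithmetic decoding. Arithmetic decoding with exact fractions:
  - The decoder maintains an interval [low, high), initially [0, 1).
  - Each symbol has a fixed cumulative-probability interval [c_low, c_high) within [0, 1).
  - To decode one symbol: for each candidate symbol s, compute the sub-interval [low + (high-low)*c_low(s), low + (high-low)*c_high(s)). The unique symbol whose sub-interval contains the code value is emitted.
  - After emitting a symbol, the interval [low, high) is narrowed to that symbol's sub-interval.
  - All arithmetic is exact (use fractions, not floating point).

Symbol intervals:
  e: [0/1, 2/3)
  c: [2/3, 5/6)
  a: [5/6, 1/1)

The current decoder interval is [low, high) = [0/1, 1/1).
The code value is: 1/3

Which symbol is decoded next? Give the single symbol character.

Answer: e

Derivation:
Interval width = high − low = 1/1 − 0/1 = 1/1
Scaled code = (code − low) / width = (1/3 − 0/1) / 1/1 = 1/3
  e: [0/1, 2/3) ← scaled code falls here ✓
  c: [2/3, 5/6) 
  a: [5/6, 1/1) 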